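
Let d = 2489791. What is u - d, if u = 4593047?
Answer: 2103256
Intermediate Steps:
u - d = 4593047 - 1*2489791 = 4593047 - 2489791 = 2103256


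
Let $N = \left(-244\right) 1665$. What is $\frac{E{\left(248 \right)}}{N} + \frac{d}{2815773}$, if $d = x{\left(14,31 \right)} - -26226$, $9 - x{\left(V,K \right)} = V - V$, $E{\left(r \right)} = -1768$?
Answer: $\frac{1303043147}{95327994915} \approx 0.013669$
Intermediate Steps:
$x{\left(V,K \right)} = 9$ ($x{\left(V,K \right)} = 9 - \left(V - V\right) = 9 - 0 = 9 + 0 = 9$)
$N = -406260$
$d = 26235$ ($d = 9 - -26226 = 9 + 26226 = 26235$)
$\frac{E{\left(248 \right)}}{N} + \frac{d}{2815773} = - \frac{1768}{-406260} + \frac{26235}{2815773} = \left(-1768\right) \left(- \frac{1}{406260}\right) + 26235 \cdot \frac{1}{2815773} = \frac{442}{101565} + \frac{8745}{938591} = \frac{1303043147}{95327994915}$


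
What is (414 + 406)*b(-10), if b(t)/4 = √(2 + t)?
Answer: 6560*I*√2 ≈ 9277.2*I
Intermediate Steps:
b(t) = 4*√(2 + t)
(414 + 406)*b(-10) = (414 + 406)*(4*√(2 - 10)) = 820*(4*√(-8)) = 820*(4*(2*I*√2)) = 820*(8*I*√2) = 6560*I*√2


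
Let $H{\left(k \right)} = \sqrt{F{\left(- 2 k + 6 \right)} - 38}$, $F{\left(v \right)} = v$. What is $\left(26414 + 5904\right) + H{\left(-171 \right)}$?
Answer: $32318 + \sqrt{310} \approx 32336.0$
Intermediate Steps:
$H{\left(k \right)} = \sqrt{-32 - 2 k}$ ($H{\left(k \right)} = \sqrt{\left(- 2 k + 6\right) - 38} = \sqrt{\left(6 - 2 k\right) - 38} = \sqrt{-32 - 2 k}$)
$\left(26414 + 5904\right) + H{\left(-171 \right)} = \left(26414 + 5904\right) + \sqrt{-32 - -342} = 32318 + \sqrt{-32 + 342} = 32318 + \sqrt{310}$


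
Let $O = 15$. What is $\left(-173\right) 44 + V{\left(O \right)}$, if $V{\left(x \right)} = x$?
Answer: $-7597$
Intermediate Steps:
$\left(-173\right) 44 + V{\left(O \right)} = \left(-173\right) 44 + 15 = -7612 + 15 = -7597$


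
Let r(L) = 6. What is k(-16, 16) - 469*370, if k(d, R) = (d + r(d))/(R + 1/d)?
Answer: -8850062/51 ≈ -1.7353e+5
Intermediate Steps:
k(d, R) = (6 + d)/(R + 1/d) (k(d, R) = (d + 6)/(R + 1/d) = (6 + d)/(R + 1/d))
k(-16, 16) - 469*370 = -16*(6 - 16)/(1 + 16*(-16)) - 469*370 = -16*(-10)/(1 - 256) - 173530 = -16*(-10)/(-255) - 173530 = -16*(-1/255)*(-10) - 173530 = -32/51 - 173530 = -8850062/51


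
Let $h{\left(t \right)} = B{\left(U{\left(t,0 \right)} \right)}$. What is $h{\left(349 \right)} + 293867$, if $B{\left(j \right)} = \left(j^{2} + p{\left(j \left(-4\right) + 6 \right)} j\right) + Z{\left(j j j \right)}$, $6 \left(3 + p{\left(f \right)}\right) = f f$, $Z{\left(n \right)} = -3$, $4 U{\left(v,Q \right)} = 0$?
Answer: $293864$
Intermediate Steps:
$U{\left(v,Q \right)} = 0$ ($U{\left(v,Q \right)} = \frac{1}{4} \cdot 0 = 0$)
$p{\left(f \right)} = -3 + \frac{f^{2}}{6}$ ($p{\left(f \right)} = -3 + \frac{f f}{6} = -3 + \frac{f^{2}}{6}$)
$B{\left(j \right)} = -3 + j^{2} + j \left(-3 + \frac{\left(6 - 4 j\right)^{2}}{6}\right)$ ($B{\left(j \right)} = \left(j^{2} + \left(-3 + \frac{\left(j \left(-4\right) + 6\right)^{2}}{6}\right) j\right) - 3 = \left(j^{2} + \left(-3 + \frac{\left(- 4 j + 6\right)^{2}}{6}\right) j\right) - 3 = \left(j^{2} + \left(-3 + \frac{\left(6 - 4 j\right)^{2}}{6}\right) j\right) - 3 = \left(j^{2} + j \left(-3 + \frac{\left(6 - 4 j\right)^{2}}{6}\right)\right) - 3 = -3 + j^{2} + j \left(-3 + \frac{\left(6 - 4 j\right)^{2}}{6}\right)$)
$h{\left(t \right)} = -3$ ($h{\left(t \right)} = -3 - 7 \cdot 0^{2} + 3 \cdot 0 + \frac{8 \cdot 0^{3}}{3} = -3 - 0 + 0 + \frac{8}{3} \cdot 0 = -3 + 0 + 0 + 0 = -3$)
$h{\left(349 \right)} + 293867 = -3 + 293867 = 293864$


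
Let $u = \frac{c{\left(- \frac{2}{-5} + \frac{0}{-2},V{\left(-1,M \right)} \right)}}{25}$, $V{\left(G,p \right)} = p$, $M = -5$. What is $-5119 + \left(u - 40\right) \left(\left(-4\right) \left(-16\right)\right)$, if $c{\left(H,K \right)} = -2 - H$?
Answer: $- \frac{960643}{125} \approx -7685.1$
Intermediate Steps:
$u = - \frac{12}{125}$ ($u = \frac{-2 - \left(- \frac{2}{-5} + \frac{0}{-2}\right)}{25} = \left(-2 - \left(\left(-2\right) \left(- \frac{1}{5}\right) + 0 \left(- \frac{1}{2}\right)\right)\right) \frac{1}{25} = \left(-2 - \left(\frac{2}{5} + 0\right)\right) \frac{1}{25} = \left(-2 - \frac{2}{5}\right) \frac{1}{25} = \left(- \frac{12}{5}\right) \frac{1}{25} = - \frac{12}{125} \approx -0.096$)
$-5119 + \left(u - 40\right) \left(\left(-4\right) \left(-16\right)\right) = -5119 + \left(- \frac{12}{125} - 40\right) \left(\left(-4\right) \left(-16\right)\right) = -5119 - \frac{320768}{125} = - \frac{960643}{125}$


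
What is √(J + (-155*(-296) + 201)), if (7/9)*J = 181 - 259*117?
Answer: √360283/7 ≈ 85.748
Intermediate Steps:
J = -271098/7 (J = 9*(181 - 259*117)/7 = 9*(181 - 30303)/7 = (9/7)*(-30122) = -271098/7 ≈ -38728.)
√(J + (-155*(-296) + 201)) = √(-271098/7 + (-155*(-296) + 201)) = √(-271098/7 + (45880 + 201)) = √(-271098/7 + 46081) = √(51469/7) = √360283/7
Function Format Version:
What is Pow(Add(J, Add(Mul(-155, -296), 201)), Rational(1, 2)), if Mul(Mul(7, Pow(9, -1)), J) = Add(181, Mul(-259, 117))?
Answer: Mul(Rational(1, 7), Pow(360283, Rational(1, 2))) ≈ 85.748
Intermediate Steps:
J = Rational(-271098, 7) (J = Mul(Rational(9, 7), Add(181, Mul(-259, 117))) = Mul(Rational(9, 7), Add(181, -30303)) = Mul(Rational(9, 7), -30122) = Rational(-271098, 7) ≈ -38728.)
Pow(Add(J, Add(Mul(-155, -296), 201)), Rational(1, 2)) = Pow(Add(Rational(-271098, 7), Add(Mul(-155, -296), 201)), Rational(1, 2)) = Pow(Add(Rational(-271098, 7), Add(45880, 201)), Rational(1, 2)) = Pow(Add(Rational(-271098, 7), 46081), Rational(1, 2)) = Pow(Rational(51469, 7), Rational(1, 2)) = Mul(Rational(1, 7), Pow(360283, Rational(1, 2)))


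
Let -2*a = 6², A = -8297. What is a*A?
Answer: 149346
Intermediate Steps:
a = -18 (a = -½*6² = -½*36 = -18)
a*A = -18*(-8297) = 149346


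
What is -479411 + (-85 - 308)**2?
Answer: -324962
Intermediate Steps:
-479411 + (-85 - 308)**2 = -479411 + (-393)**2 = -479411 + 154449 = -324962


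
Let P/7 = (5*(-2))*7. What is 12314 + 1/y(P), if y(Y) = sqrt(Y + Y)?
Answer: 12314 - I*sqrt(5)/70 ≈ 12314.0 - 0.031944*I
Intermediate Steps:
P = -490 (P = 7*((5*(-2))*7) = 7*(-10*7) = 7*(-70) = -490)
y(Y) = sqrt(2)*sqrt(Y) (y(Y) = sqrt(2*Y) = sqrt(2)*sqrt(Y))
12314 + 1/y(P) = 12314 + 1/(sqrt(2)*sqrt(-490)) = 12314 + 1/(sqrt(2)*(7*I*sqrt(10))) = 12314 + 1/(14*I*sqrt(5)) = 12314 - I*sqrt(5)/70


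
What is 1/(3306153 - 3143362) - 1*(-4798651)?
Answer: 781177194942/162791 ≈ 4.7986e+6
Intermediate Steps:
1/(3306153 - 3143362) - 1*(-4798651) = 1/162791 + 4798651 = 781177194942/162791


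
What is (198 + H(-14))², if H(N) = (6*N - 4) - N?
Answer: 15376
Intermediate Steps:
H(N) = -4 + 5*N (H(N) = (-4 + 6*N) - N = -4 + 5*N)
(198 + H(-14))² = (198 + (-4 + 5*(-14)))² = (198 + (-4 - 70))² = (198 - 74)² = 124² = 15376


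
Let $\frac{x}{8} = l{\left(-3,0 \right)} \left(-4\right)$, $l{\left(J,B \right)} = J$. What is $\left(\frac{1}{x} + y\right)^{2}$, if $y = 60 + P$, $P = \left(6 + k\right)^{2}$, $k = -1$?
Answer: $\frac{66601921}{9216} \approx 7226.8$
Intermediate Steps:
$P = 25$ ($P = \left(6 - 1\right)^{2} = 5^{2} = 25$)
$y = 85$ ($y = 60 + 25 = 85$)
$x = 96$ ($x = 8 \left(\left(-3\right) \left(-4\right)\right) = 8 \cdot 12 = 96$)
$\left(\frac{1}{x} + y\right)^{2} = \left(\frac{1}{96} + 85\right)^{2} = \left(\frac{8161}{96}\right)^{2} = \frac{66601921}{9216}$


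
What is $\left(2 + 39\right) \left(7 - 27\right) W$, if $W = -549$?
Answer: $450180$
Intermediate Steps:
$\left(2 + 39\right) \left(7 - 27\right) W = \left(2 + 39\right) \left(7 - 27\right) \left(-549\right) = 41 \left(-20\right) \left(-549\right) = \left(-820\right) \left(-549\right) = 450180$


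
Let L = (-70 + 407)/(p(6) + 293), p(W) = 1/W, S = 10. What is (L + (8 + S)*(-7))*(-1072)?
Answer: 235424064/1759 ≈ 1.3384e+5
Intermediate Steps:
L = 2022/1759 (L = (-70 + 407)/(1/6 + 293) = 337/(⅙ + 293) = 337/(1759/6) = 337*(6/1759) = 2022/1759 ≈ 1.1495)
(L + (8 + S)*(-7))*(-1072) = (2022/1759 + (8 + 10)*(-7))*(-1072) = (2022/1759 + 18*(-7))*(-1072) = (2022/1759 - 126)*(-1072) = -219612/1759*(-1072) = 235424064/1759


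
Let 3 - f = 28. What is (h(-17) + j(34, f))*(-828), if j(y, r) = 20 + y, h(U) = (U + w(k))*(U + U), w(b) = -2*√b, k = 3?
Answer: -523296 - 56304*√3 ≈ -6.2082e+5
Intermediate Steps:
f = -25 (f = 3 - 1*28 = 3 - 28 = -25)
h(U) = 2*U*(U - 2*√3) (h(U) = (U - 2*√3)*(U + U) = (U - 2*√3)*(2*U) = 2*U*(U - 2*√3))
(h(-17) + j(34, f))*(-828) = (2*(-17)*(-17 - 2*√3) + (20 + 34))*(-828) = ((578 + 68*√3) + 54)*(-828) = (632 + 68*√3)*(-828) = -523296 - 56304*√3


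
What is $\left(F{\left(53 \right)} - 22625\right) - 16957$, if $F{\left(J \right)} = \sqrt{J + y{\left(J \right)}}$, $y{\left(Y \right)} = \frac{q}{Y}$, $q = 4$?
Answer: $-39582 + \frac{\sqrt{149089}}{53} \approx -39575.0$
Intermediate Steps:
$y{\left(Y \right)} = \frac{4}{Y}$
$F{\left(J \right)} = \sqrt{J + \frac{4}{J}}$
$\left(F{\left(53 \right)} - 22625\right) - 16957 = \left(\sqrt{53 + \frac{4}{53}} - 22625\right) - 16957 = \left(\sqrt{\frac{2813}{53}} - 22625\right) - 16957 = \left(\frac{\sqrt{149089}}{53} - 22625\right) - 16957 = \left(-22625 + \frac{\sqrt{149089}}{53}\right) - 16957 = -39582 + \frac{\sqrt{149089}}{53}$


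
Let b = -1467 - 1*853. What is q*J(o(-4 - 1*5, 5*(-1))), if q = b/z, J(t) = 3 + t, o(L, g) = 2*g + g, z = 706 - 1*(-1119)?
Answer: 5568/365 ≈ 15.255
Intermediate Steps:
b = -2320 (b = -1467 - 853 = -2320)
z = 1825 (z = 706 + 1119 = 1825)
o(L, g) = 3*g
q = -464/365 (q = -2320/1825 = -2320*1/1825 = -464/365 ≈ -1.2712)
q*J(o(-4 - 1*5, 5*(-1))) = -464*(3 + 3*(5*(-1)))/365 = -464*(3 + 3*(-5))/365 = -464*(3 - 15)/365 = -464/365*(-12) = 5568/365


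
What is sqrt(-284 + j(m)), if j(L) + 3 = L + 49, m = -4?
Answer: 11*I*sqrt(2) ≈ 15.556*I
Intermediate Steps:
j(L) = 46 + L (j(L) = -3 + (L + 49) = -3 + (49 + L) = 46 + L)
sqrt(-284 + j(m)) = sqrt(-284 + (46 - 4)) = sqrt(-284 + 42) = sqrt(-242) = 11*I*sqrt(2)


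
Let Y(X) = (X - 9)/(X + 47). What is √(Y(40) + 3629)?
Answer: √27470598/87 ≈ 60.244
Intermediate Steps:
Y(X) = (-9 + X)/(47 + X)
√(Y(40) + 3629) = √((-9 + 40)/(47 + 40) + 3629) = √(31/87 + 3629) = √(315754/87) = √27470598/87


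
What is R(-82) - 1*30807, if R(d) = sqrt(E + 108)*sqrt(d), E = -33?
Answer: -30807 + 5*I*sqrt(246) ≈ -30807.0 + 78.422*I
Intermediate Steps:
R(d) = 5*sqrt(3)*sqrt(d) (R(d) = sqrt(-33 + 108)*sqrt(d) = sqrt(75)*sqrt(d) = (5*sqrt(3))*sqrt(d) = 5*sqrt(3)*sqrt(d))
R(-82) - 1*30807 = 5*sqrt(3)*sqrt(-82) - 1*30807 = 5*sqrt(3)*(I*sqrt(82)) - 30807 = 5*I*sqrt(246) - 30807 = -30807 + 5*I*sqrt(246)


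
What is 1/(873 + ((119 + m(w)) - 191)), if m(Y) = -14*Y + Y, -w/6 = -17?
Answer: -1/525 ≈ -0.0019048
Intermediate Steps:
w = 102 (w = -6*(-17) = 102)
m(Y) = -13*Y
1/(873 + ((119 + m(w)) - 191)) = 1/(873 + ((119 - 13*102) - 191)) = 1/(873 + ((119 - 1326) - 191)) = 1/(873 + (-1207 - 191)) = 1/(873 - 1398) = 1/(-525) = -1/525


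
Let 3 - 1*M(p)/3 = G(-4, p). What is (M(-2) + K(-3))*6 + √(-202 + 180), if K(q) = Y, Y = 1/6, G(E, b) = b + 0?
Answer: 91 + I*√22 ≈ 91.0 + 4.6904*I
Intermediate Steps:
G(E, b) = b
Y = ⅙ ≈ 0.16667
M(p) = 9 - 3*p
K(q) = ⅙
(M(-2) + K(-3))*6 + √(-202 + 180) = ((9 - 3*(-2)) + ⅙)*6 + √(-202 + 180) = ((9 + 6) + ⅙)*6 + √(-22) = (15 + ⅙)*6 + I*√22 = (91/6)*6 + I*√22 = 91 + I*√22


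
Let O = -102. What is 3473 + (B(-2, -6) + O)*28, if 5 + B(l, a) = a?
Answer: 309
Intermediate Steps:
B(l, a) = -5 + a
3473 + (B(-2, -6) + O)*28 = 3473 + ((-5 - 6) - 102)*28 = 3473 + (-11 - 102)*28 = 3473 - 113*28 = 3473 - 3164 = 309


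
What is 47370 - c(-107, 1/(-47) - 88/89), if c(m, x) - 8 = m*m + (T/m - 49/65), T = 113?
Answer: 249787503/6955 ≈ 35915.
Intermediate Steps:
c(m, x) = 471/65 + m² + 113/m (c(m, x) = 8 + (m*m + (113/m - 49/65)) = 8 + (m² + (113/m - 49*1/65)) = 8 + (m² + (113/m - 49/65)) = 8 + (m² + (-49/65 + 113/m)) = 8 + (-49/65 + m² + 113/m) = 471/65 + m² + 113/m)
47370 - c(-107, 1/(-47) - 88/89) = 47370 - (471/65 + (-107)² + 113/(-107)) = 47370 - (471/65 + 11449 + 113*(-1/107)) = 47370 - (471/65 + 11449 - 113/107) = 47370 - 1*79670847/6955 = 47370 - 79670847/6955 = 249787503/6955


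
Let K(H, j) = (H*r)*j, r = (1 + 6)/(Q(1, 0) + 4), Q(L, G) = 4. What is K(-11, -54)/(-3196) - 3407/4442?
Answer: -26395003/28393264 ≈ -0.92962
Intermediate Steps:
r = 7/8 (r = (1 + 6)/(4 + 4) = 7/8 ≈ 0.87500)
K(H, j) = 7*H*j/8 (K(H, j) = (H*(7/8))*j = (7*H/8)*j = 7*H*j/8)
K(-11, -54)/(-3196) - 3407/4442 = ((7/8)*(-11)*(-54))/(-3196) - 3407/4442 = (2079/4)*(-1/3196) - 3407*1/4442 = -2079/12784 - 3407/4442 = -26395003/28393264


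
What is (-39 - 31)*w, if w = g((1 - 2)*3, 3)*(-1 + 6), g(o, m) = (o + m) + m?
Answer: -1050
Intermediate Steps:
g(o, m) = o + 2*m (g(o, m) = (m + o) + m = o + 2*m)
w = 15 (w = ((1 - 2)*3 + 2*3)*(-1 + 6) = (-1*3 + 6)*5 = (-3 + 6)*5 = 3*5 = 15)
(-39 - 31)*w = (-39 - 31)*15 = -70*15 = -1050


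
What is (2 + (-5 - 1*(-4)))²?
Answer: 1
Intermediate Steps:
(2 + (-5 - 1*(-4)))² = (2 + (-5 + 4))² = (2 - 1)² = 1² = 1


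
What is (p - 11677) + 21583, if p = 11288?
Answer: 21194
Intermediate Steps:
(p - 11677) + 21583 = (11288 - 11677) + 21583 = -389 + 21583 = 21194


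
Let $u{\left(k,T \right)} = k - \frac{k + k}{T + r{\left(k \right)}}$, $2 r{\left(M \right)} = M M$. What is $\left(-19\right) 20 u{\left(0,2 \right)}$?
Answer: $0$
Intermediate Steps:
$r{\left(M \right)} = \frac{M^{2}}{2}$ ($r{\left(M \right)} = \frac{M M}{2} = \frac{M^{2}}{2}$)
$u{\left(k,T \right)} = k - \frac{2 k}{T + \frac{k^{2}}{2}}$ ($u{\left(k,T \right)} = k - \frac{k + k}{T + \frac{k^{2}}{2}} = k - \frac{2 k}{T + \frac{k^{2}}{2}}$)
$\left(-19\right) 20 u{\left(0,2 \right)} = \left(-19\right) 20 \frac{0 \left(-4 + 0^{2} + 2 \cdot 2\right)}{0^{2} + 2 \cdot 2} = - 380 \frac{0 \left(-4 + 0 + 4\right)}{0 + 4} = - 380 \cdot 0 \cdot \frac{1}{4} \cdot 0 = \left(-380\right) 0 = 0$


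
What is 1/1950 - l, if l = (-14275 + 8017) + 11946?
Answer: -11091599/1950 ≈ -5688.0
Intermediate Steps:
l = 5688 (l = -6258 + 11946 = 5688)
1/1950 - l = 1/1950 - 1*5688 = 1/1950 - 5688 = -11091599/1950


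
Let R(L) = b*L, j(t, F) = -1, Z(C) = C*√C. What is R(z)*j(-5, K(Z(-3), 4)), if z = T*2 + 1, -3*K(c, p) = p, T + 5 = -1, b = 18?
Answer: 198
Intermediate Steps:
Z(C) = C^(3/2)
T = -6 (T = -5 - 1 = -6)
K(c, p) = -p/3
z = -11 (z = -6*2 + 1 = -12 + 1 = -11)
R(L) = 18*L
R(z)*j(-5, K(Z(-3), 4)) = (18*(-11))*(-1) = -198*(-1) = 198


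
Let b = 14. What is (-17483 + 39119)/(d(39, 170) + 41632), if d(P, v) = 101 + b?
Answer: 21636/41747 ≈ 0.51826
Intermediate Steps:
d(P, v) = 115 (d(P, v) = 101 + 14 = 115)
(-17483 + 39119)/(d(39, 170) + 41632) = (-17483 + 39119)/(115 + 41632) = 21636/41747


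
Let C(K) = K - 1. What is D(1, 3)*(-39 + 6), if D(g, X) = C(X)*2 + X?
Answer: -231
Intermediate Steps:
C(K) = -1 + K
D(g, X) = -2 + 3*X (D(g, X) = (-1 + X)*2 + X = (-2 + 2*X) + X = -2 + 3*X)
D(1, 3)*(-39 + 6) = (-2 + 3*3)*(-39 + 6) = (-2 + 9)*(-33) = 7*(-33) = -231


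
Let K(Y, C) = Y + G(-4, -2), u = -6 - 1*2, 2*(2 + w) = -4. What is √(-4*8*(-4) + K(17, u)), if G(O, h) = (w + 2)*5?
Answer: 3*√15 ≈ 11.619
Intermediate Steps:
w = -4 (w = -2 + (½)*(-4) = -2 - 2 = -4)
u = -8 (u = -6 - 2 = -8)
G(O, h) = -10 (G(O, h) = (-4 + 2)*5 = -2*5 = -10)
K(Y, C) = -10 + Y (K(Y, C) = Y - 10 = -10 + Y)
√(-4*8*(-4) + K(17, u)) = √(-4*8*(-4) + (-10 + 17)) = √(-32*(-4) + 7) = √(128 + 7) = √135 = 3*√15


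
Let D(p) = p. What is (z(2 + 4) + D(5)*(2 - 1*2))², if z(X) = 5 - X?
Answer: 1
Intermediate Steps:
(z(2 + 4) + D(5)*(2 - 1*2))² = ((5 - (2 + 4)) + 5*(2 - 1*2))² = ((5 - 1*6) + 5*(2 - 2))² = ((5 - 6) + 5*0)² = (-1 + 0)² = (-1)² = 1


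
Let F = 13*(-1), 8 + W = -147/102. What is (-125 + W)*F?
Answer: 59423/34 ≈ 1747.7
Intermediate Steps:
W = -321/34 (W = -8 - 147/102 = -8 - 147*1/102 = -8 - 49/34 = -321/34 ≈ -9.4412)
F = -13
(-125 + W)*F = (-125 - 321/34)*(-13) = -4571/34*(-13) = 59423/34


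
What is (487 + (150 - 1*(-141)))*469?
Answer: 364882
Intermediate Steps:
(487 + (150 - 1*(-141)))*469 = (487 + (150 + 141))*469 = (487 + 291)*469 = 778*469 = 364882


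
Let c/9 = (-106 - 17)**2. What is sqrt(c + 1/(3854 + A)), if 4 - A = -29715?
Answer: sqrt(425133992622)/1767 ≈ 369.00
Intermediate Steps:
A = 29719 (A = 4 - 1*(-29715) = 4 + 29715 = 29719)
c = 136161 (c = 9*(-106 - 17)**2 = 9*(-123)**2 = 9*15129 = 136161)
sqrt(c + 1/(3854 + A)) = sqrt(136161 + 1/(3854 + 29719)) = sqrt(136161 + 1/33573) = sqrt(4571333254/33573) = sqrt(425133992622)/1767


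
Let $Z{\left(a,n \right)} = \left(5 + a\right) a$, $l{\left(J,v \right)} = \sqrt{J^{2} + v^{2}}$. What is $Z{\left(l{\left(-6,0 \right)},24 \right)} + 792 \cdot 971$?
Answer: $769098$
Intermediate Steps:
$Z{\left(a,n \right)} = a \left(5 + a\right)$
$Z{\left(l{\left(-6,0 \right)},24 \right)} + 792 \cdot 971 = \sqrt{\left(-6\right)^{2} + 0^{2}} \left(5 + \sqrt{\left(-6\right)^{2} + 0^{2}}\right) + 792 \cdot 971 = \sqrt{36 + 0} \left(5 + \sqrt{36 + 0}\right) + 769032 = \sqrt{36} \left(5 + \sqrt{36}\right) + 769032 = 6 \left(5 + 6\right) + 769032 = 6 \cdot 11 + 769032 = 66 + 769032 = 769098$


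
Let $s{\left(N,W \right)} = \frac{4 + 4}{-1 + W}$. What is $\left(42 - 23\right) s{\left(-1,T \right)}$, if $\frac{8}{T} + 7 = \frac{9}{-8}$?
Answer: $- \frac{9880}{129} \approx -76.589$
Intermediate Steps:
$T = - \frac{64}{65}$ ($T = \frac{8}{-7 + \frac{9}{-8}} = \frac{8}{-7 + 9 \left(- \frac{1}{8}\right)} = \frac{8}{-7 - \frac{9}{8}} = \frac{8}{- \frac{65}{8}} = 8 \left(- \frac{8}{65}\right) = - \frac{64}{65} \approx -0.98462$)
$s{\left(N,W \right)} = \frac{8}{-1 + W}$
$\left(42 - 23\right) s{\left(-1,T \right)} = \left(42 - 23\right) \frac{8}{-1 - \frac{64}{65}} = 19 \frac{8}{- \frac{129}{65}} = 19 \cdot 8 \left(- \frac{65}{129}\right) = 19 \left(- \frac{520}{129}\right) = - \frac{9880}{129}$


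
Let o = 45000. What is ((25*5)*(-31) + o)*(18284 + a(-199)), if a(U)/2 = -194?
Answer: 735973000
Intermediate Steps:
a(U) = -388 (a(U) = 2*(-194) = -388)
((25*5)*(-31) + o)*(18284 + a(-199)) = ((25*5)*(-31) + 45000)*(18284 - 388) = (125*(-31) + 45000)*17896 = (-3875 + 45000)*17896 = 41125*17896 = 735973000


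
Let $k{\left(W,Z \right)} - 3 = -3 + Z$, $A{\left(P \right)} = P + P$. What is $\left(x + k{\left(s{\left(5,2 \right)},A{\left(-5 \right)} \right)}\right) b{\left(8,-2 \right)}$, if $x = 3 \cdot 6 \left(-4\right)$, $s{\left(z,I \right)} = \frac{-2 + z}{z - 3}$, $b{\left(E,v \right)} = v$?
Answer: $164$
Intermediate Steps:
$A{\left(P \right)} = 2 P$
$s{\left(z,I \right)} = \frac{-2 + z}{-3 + z}$
$k{\left(W,Z \right)} = Z$ ($k{\left(W,Z \right)} = 3 + \left(-3 + Z\right) = Z$)
$x = -72$ ($x = 18 \left(-4\right) = -72$)
$\left(x + k{\left(s{\left(5,2 \right)},A{\left(-5 \right)} \right)}\right) b{\left(8,-2 \right)} = \left(-72 + 2 \left(-5\right)\right) \left(-2\right) = \left(-72 - 10\right) \left(-2\right) = \left(-82\right) \left(-2\right) = 164$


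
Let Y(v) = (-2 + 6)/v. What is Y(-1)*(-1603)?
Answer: 6412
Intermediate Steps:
Y(v) = 4/v
Y(-1)*(-1603) = (4/(-1))*(-1603) = (4*(-1))*(-1603) = -4*(-1603) = 6412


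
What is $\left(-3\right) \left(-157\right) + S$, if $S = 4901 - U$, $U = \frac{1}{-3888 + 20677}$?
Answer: $\frac{90190507}{16789} \approx 5372.0$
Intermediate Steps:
$U = \frac{1}{16789} \approx 5.9563 \cdot 10^{-5}$
$S = \frac{82282888}{16789}$ ($S = 4901 - \frac{1}{16789} = \frac{82282888}{16789} \approx 4901.0$)
$\left(-3\right) \left(-157\right) + S = \left(-3\right) \left(-157\right) + \frac{82282888}{16789} = 471 + \frac{82282888}{16789} = \frac{90190507}{16789}$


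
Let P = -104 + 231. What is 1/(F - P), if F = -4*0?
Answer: -1/127 ≈ -0.0078740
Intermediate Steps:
P = 127
F = 0
1/(F - P) = 1/(0 - 1*127) = 1/(0 - 127) = 1/(-127) = -1/127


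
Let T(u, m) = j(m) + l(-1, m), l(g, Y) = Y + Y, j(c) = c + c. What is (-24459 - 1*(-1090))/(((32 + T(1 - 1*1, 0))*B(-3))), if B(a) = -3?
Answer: 23369/96 ≈ 243.43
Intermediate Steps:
j(c) = 2*c
l(g, Y) = 2*Y
T(u, m) = 4*m (T(u, m) = 2*m + 2*m = 4*m)
(-24459 - 1*(-1090))/(((32 + T(1 - 1*1, 0))*B(-3))) = (-24459 - 1*(-1090))/(((32 + 4*0)*(-3))) = (-24459 + 1090)/(((32 + 0)*(-3))) = -23369/(32*(-3)) = -23369/(-96) = -23369*(-1/96) = 23369/96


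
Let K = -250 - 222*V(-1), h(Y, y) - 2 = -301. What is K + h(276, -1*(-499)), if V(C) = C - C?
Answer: -549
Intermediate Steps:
h(Y, y) = -299 (h(Y, y) = 2 - 301 = -299)
V(C) = 0
K = -250 (K = -250 - 222*0 = -250 + 0 = -250)
K + h(276, -1*(-499)) = -250 - 299 = -549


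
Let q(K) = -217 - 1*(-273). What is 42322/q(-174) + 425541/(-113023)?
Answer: 339966365/452092 ≈ 751.98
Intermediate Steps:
q(K) = 56 (q(K) = -217 + 273 = 56)
42322/q(-174) + 425541/(-113023) = 42322/56 + 425541/(-113023) = 42322*(1/56) + 425541*(-1/113023) = 3023/4 - 425541/113023 = 339966365/452092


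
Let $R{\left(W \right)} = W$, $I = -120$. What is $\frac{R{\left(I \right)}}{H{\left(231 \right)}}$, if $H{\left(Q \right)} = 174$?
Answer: $- \frac{20}{29} \approx -0.68966$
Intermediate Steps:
$\frac{R{\left(I \right)}}{H{\left(231 \right)}} = - \frac{120}{174} = \left(-120\right) \frac{1}{174} = - \frac{20}{29}$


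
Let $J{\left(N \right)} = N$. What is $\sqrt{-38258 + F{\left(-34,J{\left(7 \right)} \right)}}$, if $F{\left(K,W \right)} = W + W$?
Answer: $2 i \sqrt{9561} \approx 195.56 i$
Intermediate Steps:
$F{\left(K,W \right)} = 2 W$
$\sqrt{-38258 + F{\left(-34,J{\left(7 \right)} \right)}} = \sqrt{-38258 + 2 \cdot 7} = \sqrt{-38258 + 14} = \sqrt{-38244} = 2 i \sqrt{9561}$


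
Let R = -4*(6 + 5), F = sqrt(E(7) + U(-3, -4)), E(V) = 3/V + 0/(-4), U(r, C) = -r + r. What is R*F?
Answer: -44*sqrt(21)/7 ≈ -28.805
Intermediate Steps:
U(r, C) = 0
E(V) = 3/V (E(V) = 3/V + 0*(-1/4) = 3/V + 0 = 3/V)
F = sqrt(21)/7 (F = sqrt(3/7 + 0) = sqrt(3/7) = sqrt(21)/7 ≈ 0.65465)
R = -44 (R = -4*11 = -44)
R*F = -44*sqrt(21)/7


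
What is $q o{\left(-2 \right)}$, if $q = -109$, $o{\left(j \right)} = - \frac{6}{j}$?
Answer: $-327$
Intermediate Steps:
$q o{\left(-2 \right)} = - 109 \left(- \frac{6}{-2}\right) = - 109 \left(\left(-6\right) \left(- \frac{1}{2}\right)\right) = \left(-109\right) 3 = -327$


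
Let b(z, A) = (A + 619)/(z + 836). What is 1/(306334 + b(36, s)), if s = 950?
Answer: 872/267124817 ≈ 3.2644e-6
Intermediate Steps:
b(z, A) = (619 + A)/(836 + z)
1/(306334 + b(36, s)) = 1/(306334 + (619 + 950)/(836 + 36)) = 1/(306334 + 1569/872) = 1/(267124817/872) = 872/267124817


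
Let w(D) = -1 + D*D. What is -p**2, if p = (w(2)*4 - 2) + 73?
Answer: -6889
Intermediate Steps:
w(D) = -1 + D**2
p = 83 (p = ((-1 + 2**2)*4 - 2) + 73 = ((-1 + 4)*4 - 2) + 73 = (3*4 - 2) + 73 = (12 - 2) + 73 = 10 + 73 = 83)
-p**2 = -1*83**2 = -1*6889 = -6889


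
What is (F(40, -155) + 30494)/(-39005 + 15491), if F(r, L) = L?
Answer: -10113/7838 ≈ -1.2903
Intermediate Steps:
(F(40, -155) + 30494)/(-39005 + 15491) = (-155 + 30494)/(-39005 + 15491) = 30339/(-23514) = 30339*(-1/23514) = -10113/7838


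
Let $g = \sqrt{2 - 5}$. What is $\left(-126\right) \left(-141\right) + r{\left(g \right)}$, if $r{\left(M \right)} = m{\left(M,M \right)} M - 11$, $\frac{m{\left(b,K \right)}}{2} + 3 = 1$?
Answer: $17755 - 4 i \sqrt{3} \approx 17755.0 - 6.9282 i$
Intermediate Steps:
$m{\left(b,K \right)} = -4$ ($m{\left(b,K \right)} = -6 + 2 \cdot 1 = -6 + 2 = -4$)
$g = i \sqrt{3}$ ($g = \sqrt{-3} = i \sqrt{3} \approx 1.732 i$)
$r{\left(M \right)} = -11 - 4 M$ ($r{\left(M \right)} = - 4 M - 11 = -11 - 4 M$)
$\left(-126\right) \left(-141\right) + r{\left(g \right)} = \left(-126\right) \left(-141\right) - \left(11 + 4 i \sqrt{3}\right) = 17766 - \left(11 + 4 i \sqrt{3}\right) = 17755 - 4 i \sqrt{3}$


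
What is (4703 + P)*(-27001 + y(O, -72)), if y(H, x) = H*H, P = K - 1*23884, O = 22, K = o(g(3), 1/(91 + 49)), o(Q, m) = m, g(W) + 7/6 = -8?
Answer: 71207134263/140 ≈ 5.0862e+8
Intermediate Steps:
g(W) = -55/6 (g(W) = -7/6 - 8 = -55/6)
K = 1/140 (K = 1/(91 + 49) = 1/140 ≈ 0.0071429)
P = -3343759/140 (P = 1/140 - 1*23884 = 1/140 - 23884 = -3343759/140 ≈ -23884.)
y(H, x) = H²
(4703 + P)*(-27001 + y(O, -72)) = (4703 - 3343759/140)*(-27001 + 22²) = -2685339*(-27001 + 484)/140 = -2685339/140*(-26517) = 71207134263/140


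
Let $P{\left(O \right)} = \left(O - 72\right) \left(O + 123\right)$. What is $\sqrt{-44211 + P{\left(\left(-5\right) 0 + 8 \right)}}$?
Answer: $i \sqrt{52595} \approx 229.34 i$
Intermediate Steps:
$P{\left(O \right)} = \left(-72 + O\right) \left(123 + O\right)$
$\sqrt{-44211 + P{\left(\left(-5\right) 0 + 8 \right)}} = \sqrt{-44211 + \left(-8856 + \left(\left(-5\right) 0 + 8\right)^{2} + 51 \left(\left(-5\right) 0 + 8\right)\right)} = \sqrt{-44211 + \left(-8856 + \left(0 + 8\right)^{2} + 51 \left(0 + 8\right)\right)} = \sqrt{-44211 + \left(-8856 + 8^{2} + 51 \cdot 8\right)} = \sqrt{-44211 + \left(-8856 + 64 + 408\right)} = \sqrt{-44211 - 8384} = \sqrt{-52595} = i \sqrt{52595}$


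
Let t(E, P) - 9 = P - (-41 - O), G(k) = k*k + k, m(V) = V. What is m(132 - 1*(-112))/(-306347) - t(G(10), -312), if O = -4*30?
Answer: 117024310/306347 ≈ 382.00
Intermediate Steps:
O = -120
G(k) = k + k² (G(k) = k² + k = k + k²)
t(E, P) = -70 + P (t(E, P) = 9 + (P - (-41 - 1*(-120))) = 9 + (P - (-41 + 120)) = 9 + (P - 1*79) = 9 + (P - 79) = 9 + (-79 + P) = -70 + P)
m(132 - 1*(-112))/(-306347) - t(G(10), -312) = (132 - 1*(-112))/(-306347) - (-70 - 312) = (132 + 112)*(-1/306347) - 1*(-382) = 244*(-1/306347) + 382 = -244/306347 + 382 = 117024310/306347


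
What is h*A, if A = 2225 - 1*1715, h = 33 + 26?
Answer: 30090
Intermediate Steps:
h = 59
A = 510 (A = 2225 - 1715 = 510)
h*A = 59*510 = 30090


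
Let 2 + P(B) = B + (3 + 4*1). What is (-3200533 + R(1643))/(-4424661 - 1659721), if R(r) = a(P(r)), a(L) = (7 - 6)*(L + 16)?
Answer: 3198869/6084382 ≈ 0.52575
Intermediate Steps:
P(B) = 5 + B (P(B) = -2 + (B + (3 + 4*1)) = -2 + (B + (3 + 4)) = -2 + (B + 7) = -2 + (7 + B) = 5 + B)
a(L) = 16 + L (a(L) = 1*(16 + L) = 16 + L)
R(r) = 21 + r (R(r) = 16 + (5 + r) = 21 + r)
(-3200533 + R(1643))/(-4424661 - 1659721) = (-3200533 + (21 + 1643))/(-4424661 - 1659721) = (-3200533 + 1664)/(-6084382) = -3198869*(-1/6084382) = 3198869/6084382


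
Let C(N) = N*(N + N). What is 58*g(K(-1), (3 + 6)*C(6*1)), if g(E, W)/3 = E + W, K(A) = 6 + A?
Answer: 113622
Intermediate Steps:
C(N) = 2*N² (C(N) = N*(2*N) = 2*N²)
g(E, W) = 3*E + 3*W (g(E, W) = 3*(E + W) = 3*E + 3*W)
58*g(K(-1), (3 + 6)*C(6*1)) = 58*(3*(6 - 1) + 3*((3 + 6)*(2*(6*1)²))) = 58*(3*5 + 3*(9*(2*6²))) = 58*(15 + 3*(9*(2*36))) = 58*(15 + 3*(9*72)) = 58*(15 + 3*648) = 58*(15 + 1944) = 58*1959 = 113622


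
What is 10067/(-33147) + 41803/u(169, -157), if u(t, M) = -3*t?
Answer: -463582670/5601843 ≈ -82.755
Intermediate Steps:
10067/(-33147) + 41803/u(169, -157) = 10067/(-33147) + 41803/((-3*169)) = 10067*(-1/33147) + 41803/(-507) = -10067/33147 + 41803*(-1/507) = -10067/33147 - 41803/507 = -463582670/5601843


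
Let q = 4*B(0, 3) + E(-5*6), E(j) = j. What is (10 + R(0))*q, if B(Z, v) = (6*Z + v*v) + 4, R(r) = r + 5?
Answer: 330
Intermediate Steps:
R(r) = 5 + r
B(Z, v) = 4 + v² + 6*Z (B(Z, v) = (6*Z + v²) + 4 = (v² + 6*Z) + 4 = 4 + v² + 6*Z)
q = 22 (q = 4*(4 + 3² + 6*0) - 5*6 = 4*(4 + 9 + 0) - 30 = 4*13 - 30 = 52 - 30 = 22)
(10 + R(0))*q = (10 + (5 + 0))*22 = (10 + 5)*22 = 15*22 = 330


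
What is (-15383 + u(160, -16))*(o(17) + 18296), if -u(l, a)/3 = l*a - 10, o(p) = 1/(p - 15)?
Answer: -280778089/2 ≈ -1.4039e+8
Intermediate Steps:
o(p) = 1/(-15 + p)
u(l, a) = 30 - 3*a*l (u(l, a) = -3*(l*a - 10) = -3*(a*l - 10) = -3*(-10 + a*l) = 30 - 3*a*l)
(-15383 + u(160, -16))*(o(17) + 18296) = (-15383 + (30 - 3*(-16)*160))*(1/(-15 + 17) + 18296) = (-15383 + (30 + 7680))*(1/2 + 18296) = (-15383 + 7710)*(½ + 18296) = -7673*36593/2 = -280778089/2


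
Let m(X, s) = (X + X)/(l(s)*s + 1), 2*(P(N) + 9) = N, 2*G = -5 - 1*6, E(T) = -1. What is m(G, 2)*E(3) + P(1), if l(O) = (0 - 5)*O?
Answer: -345/38 ≈ -9.0789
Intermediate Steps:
l(O) = -5*O
G = -11/2 (G = (-5 - 1*6)/2 = (-5 - 6)/2 = (½)*(-11) = -11/2 ≈ -5.5000)
P(N) = -9 + N/2
m(X, s) = 2*X/(1 - 5*s²) (m(X, s) = (X + X)/((-5*s)*s + 1) = (2*X)/(-5*s² + 1) = (2*X)/(1 - 5*s²) = 2*X/(1 - 5*s²))
m(G, 2)*E(3) + P(1) = (2*(-11/2)/(1 - 5*2²))*(-1) + (-9 + (½)*1) = (2*(-11/2)/(1 - 5*4))*(-1) + (-9 + ½) = (2*(-11/2)/(1 - 20))*(-1) - 17/2 = (2*(-11/2)/(-19))*(-1) - 17/2 = (2*(-11/2)*(-1/19))*(-1) - 17/2 = (11/19)*(-1) - 17/2 = -11/19 - 17/2 = -345/38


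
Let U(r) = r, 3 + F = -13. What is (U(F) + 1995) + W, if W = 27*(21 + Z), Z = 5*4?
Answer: 3086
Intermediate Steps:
F = -16 (F = -3 - 13 = -16)
Z = 20
W = 1107 (W = 27*(21 + 20) = 27*41 = 1107)
(U(F) + 1995) + W = (-16 + 1995) + 1107 = 1979 + 1107 = 3086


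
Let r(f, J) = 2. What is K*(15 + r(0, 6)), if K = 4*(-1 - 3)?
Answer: -272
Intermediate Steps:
K = -16 (K = 4*(-4) = -16)
K*(15 + r(0, 6)) = -16*(15 + 2) = -16*17 = -272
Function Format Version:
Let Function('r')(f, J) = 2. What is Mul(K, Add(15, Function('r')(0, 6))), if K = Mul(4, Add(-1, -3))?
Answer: -272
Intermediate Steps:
K = -16 (K = Mul(4, -4) = -16)
Mul(K, Add(15, Function('r')(0, 6))) = Mul(-16, Add(15, 2)) = Mul(-16, 17) = -272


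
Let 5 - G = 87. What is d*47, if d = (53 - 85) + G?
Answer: -5358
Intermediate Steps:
G = -82 (G = 5 - 1*87 = 5 - 87 = -82)
d = -114 (d = (53 - 85) - 82 = -32 - 82 = -114)
d*47 = -114*47 = -5358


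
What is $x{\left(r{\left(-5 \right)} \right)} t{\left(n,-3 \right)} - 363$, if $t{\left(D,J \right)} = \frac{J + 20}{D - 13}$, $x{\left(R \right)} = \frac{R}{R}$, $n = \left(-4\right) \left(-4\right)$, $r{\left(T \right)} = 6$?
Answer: $- \frac{1072}{3} \approx -357.33$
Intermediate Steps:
$n = 16$
$x{\left(R \right)} = 1$
$t{\left(D,J \right)} = \frac{20 + J}{-13 + D}$
$x{\left(r{\left(-5 \right)} \right)} t{\left(n,-3 \right)} - 363 = 1 \frac{20 - 3}{-13 + 16} - 363 = 1 \cdot \frac{1}{3} \cdot 17 - 363 = 1 \cdot \frac{17}{3} - 363 = \frac{17}{3} - 363 = - \frac{1072}{3}$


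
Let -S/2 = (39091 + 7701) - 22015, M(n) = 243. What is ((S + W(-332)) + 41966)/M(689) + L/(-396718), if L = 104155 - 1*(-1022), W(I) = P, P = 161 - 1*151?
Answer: -336876335/10711386 ≈ -31.450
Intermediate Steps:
P = 10 (P = 161 - 151 = 10)
W(I) = 10
L = 105177 (L = 104155 + 1022 = 105177)
S = -49554 (S = -2*((39091 + 7701) - 22015) = -2*(46792 - 22015) = -2*24777 = -49554)
((S + W(-332)) + 41966)/M(689) + L/(-396718) = ((-49554 + 10) + 41966)/243 + 105177/(-396718) = (-49544 + 41966)*(1/243) + 105177*(-1/396718) = -7578*1/243 - 105177/396718 = -842/27 - 105177/396718 = -336876335/10711386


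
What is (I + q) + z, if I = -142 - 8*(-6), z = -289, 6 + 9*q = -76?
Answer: -3529/9 ≈ -392.11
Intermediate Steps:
q = -82/9 (q = -⅔ + (⅑)*(-76) = -⅔ - 76/9 = -82/9 ≈ -9.1111)
I = -94 (I = -142 + 48 = -94)
(I + q) + z = (-94 - 82/9) - 289 = -928/9 - 289 = -3529/9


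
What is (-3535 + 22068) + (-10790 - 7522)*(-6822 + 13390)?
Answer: -120254683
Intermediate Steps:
(-3535 + 22068) + (-10790 - 7522)*(-6822 + 13390) = 18533 - 18312*6568 = 18533 - 120273216 = -120254683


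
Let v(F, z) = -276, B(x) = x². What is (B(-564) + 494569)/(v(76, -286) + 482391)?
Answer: 162533/96423 ≈ 1.6856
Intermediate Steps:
(B(-564) + 494569)/(v(76, -286) + 482391) = ((-564)² + 494569)/(-276 + 482391) = (318096 + 494569)/482115 = 812665*(1/482115) = 162533/96423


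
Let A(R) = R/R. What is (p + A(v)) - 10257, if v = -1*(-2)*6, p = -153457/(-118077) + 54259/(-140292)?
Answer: -56626056320801/5521752828 ≈ -10255.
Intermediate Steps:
p = 5040683167/5521752828 (p = -153457*(-1/118077) + 54259*(-1/140292) = 153457/118077 - 54259/140292 = 5040683167/5521752828 ≈ 0.91288)
v = 12 (v = 2*6 = 12)
A(R) = 1
(p + A(v)) - 10257 = (5040683167/5521752828 + 1) - 10257 = 10562435995/5521752828 - 10257 = -56626056320801/5521752828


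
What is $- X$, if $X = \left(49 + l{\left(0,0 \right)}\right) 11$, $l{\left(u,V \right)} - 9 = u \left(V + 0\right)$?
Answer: $-638$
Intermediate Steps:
$l{\left(u,V \right)} = 9 + V u$ ($l{\left(u,V \right)} = 9 + u \left(V + 0\right) = 9 + u V = 9 + V u$)
$X = 638$ ($X = \left(49 + \left(9 + 0 \cdot 0\right)\right) 11 = \left(49 + \left(9 + 0\right)\right) 11 = \left(49 + 9\right) 11 = 58 \cdot 11 = 638$)
$- X = \left(-1\right) 638 = -638$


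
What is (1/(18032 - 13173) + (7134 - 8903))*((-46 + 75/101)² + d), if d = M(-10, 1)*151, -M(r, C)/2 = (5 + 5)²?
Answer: 2468442777015630/49566659 ≈ 4.9800e+7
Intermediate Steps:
M(r, C) = -200 (M(r, C) = -2*(5 + 5)² = -2*10² = -2*100 = -200)
d = -30200 (d = -200*151 = -30200)
(1/(18032 - 13173) + (7134 - 8903))*((-46 + 75/101)² + d) = (1/(18032 - 13173) + (7134 - 8903))*((-46 + 75/101)² - 30200) = (1/4859 - 1769)*((-46 + 75*(1/101))² - 30200) = (1/4859 - 1769)*((-46 + 75/101)² - 30200) = -8595570*((-4571/101)² - 30200)/4859 = -8595570*(20894041/10201 - 30200)/4859 = -8595570/4859*(-287176159/10201) = 2468442777015630/49566659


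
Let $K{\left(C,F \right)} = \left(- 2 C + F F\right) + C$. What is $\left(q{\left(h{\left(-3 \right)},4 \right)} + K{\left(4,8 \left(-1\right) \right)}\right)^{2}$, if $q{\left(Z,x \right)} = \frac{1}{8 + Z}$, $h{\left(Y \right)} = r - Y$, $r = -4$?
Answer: $\frac{177241}{49} \approx 3617.2$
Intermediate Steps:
$K{\left(C,F \right)} = F^{2} - C$ ($K{\left(C,F \right)} = \left(- 2 C + F^{2}\right) + C = \left(F^{2} - 2 C\right) + C = F^{2} - C$)
$h{\left(Y \right)} = -4 - Y$
$\left(q{\left(h{\left(-3 \right)},4 \right)} + K{\left(4,8 \left(-1\right) \right)}\right)^{2} = \left(\frac{1}{8 - 1} + \left(\left(8 \left(-1\right)\right)^{2} - 4\right)\right)^{2} = \left(\frac{1}{8 + \left(-4 + 3\right)} - \left(4 - \left(-8\right)^{2}\right)\right)^{2} = \left(\frac{1}{8 - 1} + \left(64 - 4\right)\right)^{2} = \left(\frac{1}{7} + 60\right)^{2} = \left(\frac{421}{7}\right)^{2} = \frac{177241}{49}$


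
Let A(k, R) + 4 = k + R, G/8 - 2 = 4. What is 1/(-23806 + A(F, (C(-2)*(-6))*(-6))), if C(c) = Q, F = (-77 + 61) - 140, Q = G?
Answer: -1/22238 ≈ -4.4968e-5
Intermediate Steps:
G = 48 (G = 16 + 8*4 = 16 + 32 = 48)
Q = 48
F = -156 (F = -16 - 140 = -156)
C(c) = 48
A(k, R) = -4 + R + k (A(k, R) = -4 + (k + R) = -4 + (R + k) = -4 + R + k)
1/(-23806 + A(F, (C(-2)*(-6))*(-6))) = 1/(-23806 + (-4 + (48*(-6))*(-6) - 156)) = 1/(-23806 + (-4 - 288*(-6) - 156)) = 1/(-23806 + (-4 + 1728 - 156)) = 1/(-23806 + 1568) = 1/(-22238) = -1/22238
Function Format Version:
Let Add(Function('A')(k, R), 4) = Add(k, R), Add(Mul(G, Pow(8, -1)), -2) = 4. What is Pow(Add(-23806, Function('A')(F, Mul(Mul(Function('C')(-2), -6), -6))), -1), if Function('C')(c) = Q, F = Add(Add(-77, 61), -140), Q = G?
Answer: Rational(-1, 22238) ≈ -4.4968e-5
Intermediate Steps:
G = 48 (G = Add(16, Mul(8, 4)) = Add(16, 32) = 48)
Q = 48
F = -156 (F = Add(-16, -140) = -156)
Function('C')(c) = 48
Function('A')(k, R) = Add(-4, R, k) (Function('A')(k, R) = Add(-4, Add(k, R)) = Add(-4, Add(R, k)) = Add(-4, R, k))
Pow(Add(-23806, Function('A')(F, Mul(Mul(Function('C')(-2), -6), -6))), -1) = Pow(Add(-23806, Add(-4, Mul(Mul(48, -6), -6), -156)), -1) = Pow(Add(-23806, Add(-4, Mul(-288, -6), -156)), -1) = Pow(Add(-23806, Add(-4, 1728, -156)), -1) = Pow(Add(-23806, 1568), -1) = Pow(-22238, -1) = Rational(-1, 22238)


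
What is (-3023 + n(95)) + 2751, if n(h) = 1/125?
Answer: -33999/125 ≈ -271.99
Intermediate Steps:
n(h) = 1/125
(-3023 + n(95)) + 2751 = (-3023 + 1/125) + 2751 = -377874/125 + 2751 = -33999/125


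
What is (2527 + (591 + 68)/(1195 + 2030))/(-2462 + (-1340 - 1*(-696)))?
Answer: -4075117/5008425 ≈ -0.81365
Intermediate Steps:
(2527 + (591 + 68)/(1195 + 2030))/(-2462 + (-1340 - 1*(-696))) = (2527 + 659/3225)/(-2462 + (-1340 + 696)) = (2527 + 659*(1/3225))/(-2462 - 644) = (2527 + 659/3225)/(-3106) = (8150234/3225)*(-1/3106) = -4075117/5008425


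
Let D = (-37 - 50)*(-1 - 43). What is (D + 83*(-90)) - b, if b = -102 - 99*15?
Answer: -2055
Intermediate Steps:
D = 3828 (D = -87*(-44) = 3828)
b = -1587 (b = -102 - 1485 = -1587)
(D + 83*(-90)) - b = (3828 + 83*(-90)) - 1*(-1587) = (3828 - 7470) + 1587 = -3642 + 1587 = -2055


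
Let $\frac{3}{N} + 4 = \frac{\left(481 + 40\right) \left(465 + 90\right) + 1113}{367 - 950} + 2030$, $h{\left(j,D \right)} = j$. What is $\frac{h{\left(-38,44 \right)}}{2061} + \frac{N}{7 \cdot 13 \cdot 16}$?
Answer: $- \frac{4480687021}{243036087840} \approx -0.018436$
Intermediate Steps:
$N = \frac{159}{80990}$ ($N = \frac{3}{-4 + \left(\frac{\left(481 + 40\right) \left(465 + 90\right) + 1113}{367 - 950} + 2030\right)} = \frac{3}{-4 + \left(\frac{521 \cdot 555 + 1113}{-583} + 2030\right)} = \frac{3}{-4 + \left(\left(289155 + 1113\right) \left(- \frac{1}{583}\right) + 2030\right)} = \frac{3}{-4 + \left(290268 \left(- \frac{1}{583}\right) + 2030\right)} = \frac{3}{-4 + \left(- \frac{26388}{53} + 2030\right)} = \frac{3}{-4 + \frac{81202}{53}} = \frac{3}{\frac{80990}{53}} = 3 \cdot \frac{53}{80990} = \frac{159}{80990} \approx 0.0019632$)
$\frac{h{\left(-38,44 \right)}}{2061} + \frac{N}{7 \cdot 13 \cdot 16} = - \frac{38}{2061} + \frac{159}{80990 \cdot 7 \cdot 13 \cdot 16} = \left(-38\right) \frac{1}{2061} + \frac{159}{80990 \cdot 91 \cdot 16} = - \frac{38}{2061} + \frac{159}{80990 \cdot 1456} = - \frac{38}{2061} + \frac{159}{80990} \cdot \frac{1}{1456} = - \frac{38}{2061} + \frac{159}{117921440} = - \frac{4480687021}{243036087840}$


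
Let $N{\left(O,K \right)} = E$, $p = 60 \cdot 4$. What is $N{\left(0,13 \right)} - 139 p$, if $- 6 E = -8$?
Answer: $- \frac{100076}{3} \approx -33359.0$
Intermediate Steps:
$p = 240$
$E = \frac{4}{3}$ ($E = \left(- \frac{1}{6}\right) \left(-8\right) = \frac{4}{3} \approx 1.3333$)
$N{\left(O,K \right)} = \frac{4}{3}$
$N{\left(0,13 \right)} - 139 p = \frac{4}{3} - 33360 = - \frac{100076}{3}$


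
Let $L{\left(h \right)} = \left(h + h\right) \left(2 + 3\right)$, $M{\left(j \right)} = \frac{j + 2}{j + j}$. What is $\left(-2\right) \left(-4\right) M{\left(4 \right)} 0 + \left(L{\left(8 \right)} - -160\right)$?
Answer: $240$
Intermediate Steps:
$M{\left(j \right)} = \frac{2 + j}{2 j}$
$L{\left(h \right)} = 10 h$ ($L{\left(h \right)} = 2 h 5 = 10 h$)
$\left(-2\right) \left(-4\right) M{\left(4 \right)} 0 + \left(L{\left(8 \right)} - -160\right) = \left(-2\right) \left(-4\right) \frac{2 + 4}{2 \cdot 4} \cdot 0 + \left(10 \cdot 8 - -160\right) = 8 \cdot \frac{1}{2} \cdot \frac{1}{4} \cdot 6 \cdot 0 + \left(80 + 160\right) = 8 \cdot \frac{3}{4} \cdot 0 + 240 = 6 \cdot 0 + 240 = 0 + 240 = 240$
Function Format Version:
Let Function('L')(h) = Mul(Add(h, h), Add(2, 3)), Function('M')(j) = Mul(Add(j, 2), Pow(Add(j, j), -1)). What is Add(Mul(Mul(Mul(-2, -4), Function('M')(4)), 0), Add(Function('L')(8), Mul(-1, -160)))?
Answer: 240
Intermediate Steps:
Function('M')(j) = Mul(Rational(1, 2), Pow(j, -1), Add(2, j)) (Function('M')(j) = Mul(Add(2, j), Pow(Mul(2, j), -1)) = Mul(Add(2, j), Mul(Rational(1, 2), Pow(j, -1))) = Mul(Rational(1, 2), Pow(j, -1), Add(2, j)))
Function('L')(h) = Mul(10, h) (Function('L')(h) = Mul(Mul(2, h), 5) = Mul(10, h))
Add(Mul(Mul(Mul(-2, -4), Function('M')(4)), 0), Add(Function('L')(8), Mul(-1, -160))) = Add(Mul(Mul(Mul(-2, -4), Mul(Rational(1, 2), Pow(4, -1), Add(2, 4))), 0), Add(Mul(10, 8), Mul(-1, -160))) = Add(Mul(Mul(8, Mul(Rational(1, 2), Rational(1, 4), 6)), 0), Add(80, 160)) = Add(Mul(Mul(8, Rational(3, 4)), 0), 240) = Add(Mul(6, 0), 240) = Add(0, 240) = 240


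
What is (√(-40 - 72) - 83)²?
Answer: 6777 - 664*I*√7 ≈ 6777.0 - 1756.8*I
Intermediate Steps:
(√(-40 - 72) - 83)² = (√(-112) - 83)² = (4*I*√7 - 83)² = (-83 + 4*I*√7)²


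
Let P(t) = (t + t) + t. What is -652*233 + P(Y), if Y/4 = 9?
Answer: -151808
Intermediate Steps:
Y = 36 (Y = 4*9 = 36)
P(t) = 3*t (P(t) = 2*t + t = 3*t)
-652*233 + P(Y) = -652*233 + 3*36 = -151916 + 108 = -151808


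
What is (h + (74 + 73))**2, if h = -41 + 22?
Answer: 16384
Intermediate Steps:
h = -19
(h + (74 + 73))**2 = (-19 + (74 + 73))**2 = (-19 + 147)**2 = 128**2 = 16384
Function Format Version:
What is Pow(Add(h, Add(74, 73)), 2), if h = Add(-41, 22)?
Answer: 16384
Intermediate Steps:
h = -19
Pow(Add(h, Add(74, 73)), 2) = Pow(Add(-19, Add(74, 73)), 2) = Pow(Add(-19, 147), 2) = Pow(128, 2) = 16384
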